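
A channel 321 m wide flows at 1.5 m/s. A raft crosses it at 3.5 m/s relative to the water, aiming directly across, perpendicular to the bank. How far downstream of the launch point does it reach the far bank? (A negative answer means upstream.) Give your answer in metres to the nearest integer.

138 m

Perpendicular speed = 3.500 m/s; crossing time = 321 / 3.500 = 91.714 s.
Net downstream speed = 1.500 m/s.
Drift = 1.500 × 91.714 = 137.571 m (downstream).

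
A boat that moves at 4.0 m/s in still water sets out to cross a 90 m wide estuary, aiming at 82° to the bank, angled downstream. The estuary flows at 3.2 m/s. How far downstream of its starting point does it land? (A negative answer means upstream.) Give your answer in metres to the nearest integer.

Perpendicular speed = 3.961 m/s; crossing time = 90 / 3.961 = 22.721 s.
Net downstream speed = 3.757 m/s.
Drift = 3.757 × 22.721 = 85.356 m (downstream).

85 m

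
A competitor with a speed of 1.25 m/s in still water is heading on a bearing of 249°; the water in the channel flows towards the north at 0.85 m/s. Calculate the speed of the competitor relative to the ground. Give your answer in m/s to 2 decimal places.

Taking east as x and north as y: velocity relative to the water = (-1.167, -0.448) m/s; the water relative to ground = (0.000, 0.850) m/s.
Velocity relative to ground = (-1.167, -0.448) + (0.000, 0.850) = (-1.167, 0.402) m/s.
Speed = |(-1.167, 0.402)| = 1.234 m/s.

1.23 m/s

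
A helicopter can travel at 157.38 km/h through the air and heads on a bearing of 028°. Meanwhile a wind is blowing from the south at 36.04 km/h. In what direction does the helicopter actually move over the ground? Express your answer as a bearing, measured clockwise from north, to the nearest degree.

Taking east as x and north as y: velocity relative to the air = (73.885, 138.958) km/h; the air relative to ground = (0.000, 36.040) km/h.
Velocity relative to ground = (73.885, 138.958) + (0.000, 36.040) = (73.885, 174.998) km/h.
Bearing = atan2(73.89, 175.00) = 22.89° clockwise from north.

023°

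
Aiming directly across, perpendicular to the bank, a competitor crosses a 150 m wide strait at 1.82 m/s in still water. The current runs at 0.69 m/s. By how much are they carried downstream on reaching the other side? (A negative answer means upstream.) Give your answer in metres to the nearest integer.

57 m

Perpendicular speed = 1.820 m/s; crossing time = 150 / 1.820 = 82.418 s.
Net downstream speed = 0.690 m/s.
Drift = 0.690 × 82.418 = 56.868 m (downstream).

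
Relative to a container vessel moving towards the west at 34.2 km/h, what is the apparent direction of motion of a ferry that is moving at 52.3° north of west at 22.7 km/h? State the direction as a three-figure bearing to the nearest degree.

049°

Taking east as x and north as y: ferry velocity = (-13.882, 17.961) km/h; container vessel velocity = (-34.200, 0.000) km/h.
Velocity of ferry relative to container vessel = (-13.882, 17.961) − (-34.200, 0.000) = (20.318, 17.961) km/h.
Bearing = atan2(20.32, 17.96) = 48.52° clockwise from north.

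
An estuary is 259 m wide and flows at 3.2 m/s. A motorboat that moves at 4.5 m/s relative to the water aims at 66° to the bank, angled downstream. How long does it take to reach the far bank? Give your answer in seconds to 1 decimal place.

The component of the motorboat's velocity perpendicular to the bank is 4.5 × sin 66° = 4.111 m/s.
Only the cross-stream component determines the crossing time; the current contributes nothing perpendicular to the bank.
Time = 259 / 4.111 = 63.002 s.

63.0 s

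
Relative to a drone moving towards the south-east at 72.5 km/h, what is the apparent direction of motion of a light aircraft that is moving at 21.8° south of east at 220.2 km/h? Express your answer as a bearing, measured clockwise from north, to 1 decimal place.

Taking east as x and north as y: light aircraft velocity = (204.453, -81.775) km/h; drone velocity = (51.265, -51.265) km/h.
Velocity of light aircraft relative to drone = (204.453, -81.775) − (51.265, -51.265) = (153.187, -30.510) km/h.
Bearing = atan2(153.19, -30.51) = 101.26° clockwise from north.

101.3°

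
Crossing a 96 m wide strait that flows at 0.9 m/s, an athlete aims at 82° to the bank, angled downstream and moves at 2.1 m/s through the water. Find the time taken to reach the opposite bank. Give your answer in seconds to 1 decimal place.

The component of the athlete's velocity perpendicular to the bank is 2.1 × sin 82° = 2.080 m/s.
Only the cross-stream component determines the crossing time; the current contributes nothing perpendicular to the bank.
Time = 96 / 2.080 = 46.164 s.

46.2 s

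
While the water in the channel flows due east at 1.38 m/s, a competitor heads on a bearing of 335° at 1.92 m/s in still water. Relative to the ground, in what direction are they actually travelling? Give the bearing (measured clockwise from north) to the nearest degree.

018°

Taking east as x and north as y: velocity relative to the water = (-0.811, 1.740) m/s; the water relative to ground = (1.380, 0.000) m/s.
Velocity relative to ground = (-0.811, 1.740) + (1.380, 0.000) = (0.569, 1.740) m/s.
Bearing = atan2(0.57, 1.74) = 18.09° clockwise from north.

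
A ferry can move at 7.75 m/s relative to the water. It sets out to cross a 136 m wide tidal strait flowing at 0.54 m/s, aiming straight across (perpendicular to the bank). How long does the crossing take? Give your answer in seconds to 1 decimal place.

17.5 s

The component of the ferry's velocity perpendicular to the bank is 7.75 m/s.
The flow acts along the bank and has no component across it.
Time = 136 / 7.750 = 17.548 s.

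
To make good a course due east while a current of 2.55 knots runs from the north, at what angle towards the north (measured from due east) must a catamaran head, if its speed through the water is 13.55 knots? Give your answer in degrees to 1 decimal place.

10.8°

The current pushes perpendicular to the desired track; the heading must have a component into the current equal to 2.55 knots: 13.55 sin θ = 2.55.
sin θ = 0.1882, so θ = 10.847°.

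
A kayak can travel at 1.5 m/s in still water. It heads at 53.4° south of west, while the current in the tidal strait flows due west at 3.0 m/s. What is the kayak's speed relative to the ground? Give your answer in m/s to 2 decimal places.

Taking east as x and north as y: velocity relative to the water = (-0.894, -1.204) m/s; the water relative to ground = (-3.000, 0.000) m/s.
Velocity relative to ground = (-0.894, -1.204) + (-3.000, 0.000) = (-3.894, -1.204) m/s.
Speed = |(-3.894, -1.204)| = 4.076 m/s.

4.08 m/s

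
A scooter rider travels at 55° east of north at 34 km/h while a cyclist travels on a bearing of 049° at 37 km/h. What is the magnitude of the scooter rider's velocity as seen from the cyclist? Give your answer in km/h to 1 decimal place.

4.8 km/h

Taking east as x and north as y: scooter rider velocity = (27.851, 19.502) km/h; cyclist velocity = (27.924, 24.274) km/h.
Velocity of scooter rider relative to cyclist = (27.851, 19.502) − (27.924, 24.274) = (-0.073, -4.773) km/h.
Magnitude = |(-0.073, -4.773)| = 4.773 km/h.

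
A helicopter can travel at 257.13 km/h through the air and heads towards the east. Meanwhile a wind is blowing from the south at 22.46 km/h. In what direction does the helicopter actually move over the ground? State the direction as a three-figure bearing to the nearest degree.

Taking east as x and north as y: velocity relative to the air = (257.130, 0.000) km/h; the air relative to ground = (0.000, 22.460) km/h.
Velocity relative to ground = (257.130, 0.000) + (0.000, 22.460) = (257.130, 22.460) km/h.
Bearing = atan2(257.13, 22.46) = 85.01° clockwise from north.

085°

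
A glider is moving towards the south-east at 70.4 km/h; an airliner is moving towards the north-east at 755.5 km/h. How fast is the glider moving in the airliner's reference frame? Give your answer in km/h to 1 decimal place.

Taking east as x and north as y: glider velocity = (49.780, -49.780) km/h; airliner velocity = (534.219, 534.219) km/h.
Velocity of glider relative to airliner = (49.780, -49.780) − (534.219, 534.219) = (-484.439, -583.999) km/h.
Magnitude = |(-484.439, -583.999)| = 758.773 km/h.

758.8 km/h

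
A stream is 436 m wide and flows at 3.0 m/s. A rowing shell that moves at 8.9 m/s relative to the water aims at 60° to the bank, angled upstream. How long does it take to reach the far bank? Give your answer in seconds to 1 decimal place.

56.6 s

The component of the rowing shell's velocity perpendicular to the bank is 8.9 × sin 60° = 7.708 m/s.
The flow acts along the bank and has no component across it.
Time = 436 / 7.708 = 56.567 s.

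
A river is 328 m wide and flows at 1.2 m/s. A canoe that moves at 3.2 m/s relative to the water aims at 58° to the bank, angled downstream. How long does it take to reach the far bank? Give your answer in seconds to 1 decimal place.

120.9 s

The component of the canoe's velocity perpendicular to the bank is 3.2 × sin 58° = 2.714 m/s.
The current is parallel to the bank, so it does not affect the crossing time.
Time = 328 / 2.714 = 120.866 s.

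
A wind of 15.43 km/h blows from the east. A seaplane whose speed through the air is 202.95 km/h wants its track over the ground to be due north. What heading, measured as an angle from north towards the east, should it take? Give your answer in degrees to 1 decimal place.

4.4°

The wind pushes perpendicular to the desired track; the heading must have a component into the wind equal to 15.43 km/h: 202.95 sin θ = 15.43.
sin θ = 0.0760, so θ = 4.360°.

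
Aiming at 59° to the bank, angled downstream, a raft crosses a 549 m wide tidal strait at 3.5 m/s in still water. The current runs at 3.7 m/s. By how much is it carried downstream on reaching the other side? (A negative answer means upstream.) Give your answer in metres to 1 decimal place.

1007.0 m

Perpendicular speed = 3.000 m/s; crossing time = 549 / 3.000 = 182.995 s.
Net downstream speed = 5.503 m/s.
Drift = 5.503 × 182.995 = 1006.953 m (downstream).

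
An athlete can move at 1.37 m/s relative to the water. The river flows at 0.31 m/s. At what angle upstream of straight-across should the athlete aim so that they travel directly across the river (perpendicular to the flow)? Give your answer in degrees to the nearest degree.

To cancel the current, the upstream component of the athlete's velocity must equal the flow: 1.37 sin θ = 0.31.
sin θ = 0.31 / 1.37 = 0.2263.
θ = arcsin(0.2263) = 13.078°.

13°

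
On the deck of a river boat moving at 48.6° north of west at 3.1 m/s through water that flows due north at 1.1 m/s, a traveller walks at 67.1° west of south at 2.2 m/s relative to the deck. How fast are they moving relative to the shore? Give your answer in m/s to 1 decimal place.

In east/north components (m/s): traveller relative to river boat = (-2.027, -0.856); river boat relative to water = (-2.050, 2.325); water relative to ground = (0.000, 1.100).
Sum = (-4.077, 2.569) m/s.
Speed = |(-4.077, 2.569)| = 4.819 m/s.

4.8 m/s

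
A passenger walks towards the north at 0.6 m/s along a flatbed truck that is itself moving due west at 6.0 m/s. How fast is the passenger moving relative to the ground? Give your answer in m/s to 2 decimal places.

6.03 m/s

Taking east as x and north as y: flatbed truck velocity = (-6.000, 0.000) m/s; passenger velocity relative to flatbed truck = (0.000, 0.600) m/s.
Velocity relative to ground = (-6.000, 0.000) + (0.000, 0.600) = (-6.000, 0.600) m/s.
Speed = |(-6.000, 0.600)| = 6.030 m/s.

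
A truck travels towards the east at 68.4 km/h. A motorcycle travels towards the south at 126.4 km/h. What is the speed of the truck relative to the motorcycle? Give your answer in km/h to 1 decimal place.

143.7 km/h

Taking east as x and north as y: truck velocity = (68.400, 0.000) km/h; motorcycle velocity = (0.000, -126.400) km/h.
Velocity of truck relative to motorcycle = (68.400, 0.000) − (0.000, -126.400) = (68.400, 126.400) km/h.
Magnitude = |(68.400, 126.400)| = 143.720 km/h.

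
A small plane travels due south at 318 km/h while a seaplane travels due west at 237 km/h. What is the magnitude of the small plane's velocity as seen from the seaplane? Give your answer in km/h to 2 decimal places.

Taking east as x and north as y: small plane velocity = (0.000, -318.000) km/h; seaplane velocity = (-237.000, 0.000) km/h.
Velocity of small plane relative to seaplane = (0.000, -318.000) − (-237.000, 0.000) = (237.000, -318.000) km/h.
Magnitude = |(237.000, -318.000)| = 396.602 km/h.

396.60 km/h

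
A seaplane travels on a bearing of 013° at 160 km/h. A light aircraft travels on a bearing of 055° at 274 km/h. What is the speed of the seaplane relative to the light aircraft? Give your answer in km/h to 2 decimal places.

Taking east as x and north as y: seaplane velocity = (35.992, 155.899) km/h; light aircraft velocity = (224.448, 157.160) km/h.
Velocity of seaplane relative to light aircraft = (35.992, 155.899) − (224.448, 157.160) = (-188.455, -1.261) km/h.
Magnitude = |(-188.455, -1.261)| = 188.460 km/h.

188.46 km/h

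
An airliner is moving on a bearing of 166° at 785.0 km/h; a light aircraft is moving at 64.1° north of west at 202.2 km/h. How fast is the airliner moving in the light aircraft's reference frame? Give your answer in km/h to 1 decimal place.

983.7 km/h

Taking east as x and north as y: airliner velocity = (189.909, -761.682) km/h; light aircraft velocity = (-88.321, 181.891) km/h.
Velocity of airliner relative to light aircraft = (189.909, -761.682) − (-88.321, 181.891) = (278.230, -943.573) km/h.
Magnitude = |(278.230, -943.573)| = 983.738 km/h.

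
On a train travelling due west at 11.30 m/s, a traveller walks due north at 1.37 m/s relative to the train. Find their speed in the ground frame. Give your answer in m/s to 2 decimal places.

Taking east as x and north as y: train velocity = (-11.300, 0.000) m/s; traveller velocity relative to train = (0.000, 1.370) m/s.
Velocity relative to ground = (-11.300, 0.000) + (0.000, 1.370) = (-11.300, 1.370) m/s.
Speed = |(-11.300, 1.370)| = 11.383 m/s.

11.38 m/s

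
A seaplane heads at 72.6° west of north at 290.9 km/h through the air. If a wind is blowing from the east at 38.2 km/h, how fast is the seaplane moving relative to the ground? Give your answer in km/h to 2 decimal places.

Taking east as x and north as y: velocity relative to the air = (-277.589, 86.991) km/h; the air relative to ground = (-38.200, 0.000) km/h.
Velocity relative to ground = (-277.589, 86.991) + (-38.200, 0.000) = (-315.789, 86.991) km/h.
Speed = |(-315.789, 86.991)| = 327.551 km/h.

327.55 km/h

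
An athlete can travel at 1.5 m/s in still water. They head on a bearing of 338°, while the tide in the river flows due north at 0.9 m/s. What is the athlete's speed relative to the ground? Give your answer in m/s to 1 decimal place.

Taking east as x and north as y: velocity relative to the water = (-0.562, 1.391) m/s; the water relative to ground = (0.000, 0.900) m/s.
Velocity relative to ground = (-0.562, 1.391) + (0.000, 0.900) = (-0.562, 2.291) m/s.
Speed = |(-0.562, 2.291)| = 2.359 m/s.

2.4 m/s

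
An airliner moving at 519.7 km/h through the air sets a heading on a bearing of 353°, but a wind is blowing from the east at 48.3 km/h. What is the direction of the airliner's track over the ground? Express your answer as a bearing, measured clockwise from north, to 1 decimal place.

347.8°

Taking east as x and north as y: velocity relative to the air = (-63.335, 515.826) km/h; the air relative to ground = (-48.300, 0.000) km/h.
Velocity relative to ground = (-63.335, 515.826) + (-48.300, 0.000) = (-111.635, 515.826) km/h.
Bearing = atan2(-111.64, 515.83) = 347.79° clockwise from north.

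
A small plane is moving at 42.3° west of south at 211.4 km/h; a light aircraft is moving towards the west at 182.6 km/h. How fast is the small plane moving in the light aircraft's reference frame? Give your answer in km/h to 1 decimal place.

161.5 km/h

Taking east as x and north as y: small plane velocity = (-142.275, -156.358) km/h; light aircraft velocity = (-182.600, 0.000) km/h.
Velocity of small plane relative to light aircraft = (-142.275, -156.358) − (-182.600, 0.000) = (40.325, -156.358) km/h.
Magnitude = |(40.325, -156.358)| = 161.474 km/h.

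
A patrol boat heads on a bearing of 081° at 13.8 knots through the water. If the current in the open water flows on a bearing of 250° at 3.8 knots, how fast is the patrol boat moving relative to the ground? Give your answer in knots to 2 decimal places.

Taking east as x and north as y: velocity relative to the water = (13.630, 2.159) knots; the water relative to ground = (-3.571, -1.300) knots.
Velocity relative to ground = (13.630, 2.159) + (-3.571, -1.300) = (10.059, 0.859) knots.
Speed = |(10.059, 0.859)| = 10.096 knots.

10.10 knots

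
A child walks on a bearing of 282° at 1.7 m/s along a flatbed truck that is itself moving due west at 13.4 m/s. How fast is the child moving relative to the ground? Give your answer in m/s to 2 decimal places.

15.07 m/s

Taking east as x and north as y: flatbed truck velocity = (-13.400, 0.000) m/s; child velocity relative to flatbed truck = (-1.663, 0.353) m/s.
Velocity relative to ground = (-13.400, 0.000) + (-1.663, 0.353) = (-15.063, 0.353) m/s.
Speed = |(-15.063, 0.353)| = 15.067 m/s.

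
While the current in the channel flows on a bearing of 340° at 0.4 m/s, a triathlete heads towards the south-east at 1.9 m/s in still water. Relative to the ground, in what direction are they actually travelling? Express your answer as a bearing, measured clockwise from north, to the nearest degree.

129°

Taking east as x and north as y: velocity relative to the water = (1.344, -1.344) m/s; the water relative to ground = (-0.137, 0.376) m/s.
Velocity relative to ground = (1.344, -1.344) + (-0.137, 0.376) = (1.207, -0.968) m/s.
Bearing = atan2(1.21, -0.97) = 128.73° clockwise from north.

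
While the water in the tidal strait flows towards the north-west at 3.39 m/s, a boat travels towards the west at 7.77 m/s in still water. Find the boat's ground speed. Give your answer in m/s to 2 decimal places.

Taking east as x and north as y: velocity relative to the water = (-7.770, 0.000) m/s; the water relative to ground = (-2.397, 2.397) m/s.
Velocity relative to ground = (-7.770, 0.000) + (-2.397, 2.397) = (-10.167, 2.397) m/s.
Speed = |(-10.167, 2.397)| = 10.446 m/s.

10.45 m/s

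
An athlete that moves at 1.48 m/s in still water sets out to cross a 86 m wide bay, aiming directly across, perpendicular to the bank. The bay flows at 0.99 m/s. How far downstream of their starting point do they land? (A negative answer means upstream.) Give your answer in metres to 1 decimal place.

Perpendicular speed = 1.480 m/s; crossing time = 86 / 1.480 = 58.108 s.
Net downstream speed = 0.990 m/s.
Drift = 0.990 × 58.108 = 57.527 m (downstream).

57.5 m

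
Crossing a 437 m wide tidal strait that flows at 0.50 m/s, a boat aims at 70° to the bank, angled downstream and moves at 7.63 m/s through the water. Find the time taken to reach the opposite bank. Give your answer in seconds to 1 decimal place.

60.9 s

The component of the boat's velocity perpendicular to the bank is 7.63 × sin 70° = 7.170 m/s.
The flow acts along the bank and has no component across it.
Time = 437 / 7.170 = 60.950 s.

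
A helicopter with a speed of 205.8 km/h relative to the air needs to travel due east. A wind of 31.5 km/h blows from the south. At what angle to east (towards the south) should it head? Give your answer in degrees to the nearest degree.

9°

The wind pushes perpendicular to the desired track; the heading must have a component into the wind equal to 31.5 km/h: 205.8 sin θ = 31.5.
sin θ = 0.1531, so θ = 8.804°.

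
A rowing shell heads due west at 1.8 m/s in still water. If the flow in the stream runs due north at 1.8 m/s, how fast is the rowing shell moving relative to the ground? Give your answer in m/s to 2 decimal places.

2.55 m/s

Taking east as x and north as y: velocity relative to the water = (-1.800, 0.000) m/s; the water relative to ground = (0.000, 1.800) m/s.
Velocity relative to ground = (-1.800, 0.000) + (0.000, 1.800) = (-1.800, 1.800) m/s.
Speed = |(-1.800, 1.800)| = 2.546 m/s.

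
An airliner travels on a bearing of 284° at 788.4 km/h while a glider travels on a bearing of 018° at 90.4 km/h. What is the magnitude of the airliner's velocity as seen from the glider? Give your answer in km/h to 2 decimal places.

Taking east as x and north as y: airliner velocity = (-764.981, 190.731) km/h; glider velocity = (27.935, 85.976) km/h.
Velocity of airliner relative to glider = (-764.981, 190.731) − (27.935, 85.976) = (-792.916, 104.756) km/h.
Magnitude = |(-792.916, 104.756)| = 799.806 km/h.

799.81 km/h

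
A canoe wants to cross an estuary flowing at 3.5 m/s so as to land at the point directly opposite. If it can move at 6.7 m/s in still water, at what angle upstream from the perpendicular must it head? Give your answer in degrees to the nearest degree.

31°

To cancel the current, the upstream component of the canoe's velocity must equal the flow: 6.7 sin θ = 3.5.
sin θ = 3.5 / 6.7 = 0.5224.
θ = arcsin(0.5224) = 31.493°.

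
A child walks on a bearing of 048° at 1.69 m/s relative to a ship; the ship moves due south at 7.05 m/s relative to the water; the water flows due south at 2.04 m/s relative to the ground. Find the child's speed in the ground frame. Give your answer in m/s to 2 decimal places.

In east/north components (m/s): child relative to ship = (1.256, 1.131); ship relative to water = (0.000, -7.050); water relative to ground = (0.000, -2.040).
Sum = (1.256, -7.959) m/s.
Speed = |(1.256, -7.959)| = 8.058 m/s.

8.06 m/s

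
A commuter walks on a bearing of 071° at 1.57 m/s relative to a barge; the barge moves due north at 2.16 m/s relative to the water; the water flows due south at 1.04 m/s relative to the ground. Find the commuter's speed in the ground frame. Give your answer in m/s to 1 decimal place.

In east/north components (m/s): commuter relative to barge = (1.484, 0.511); barge relative to water = (0.000, 2.160); water relative to ground = (0.000, -1.040).
Sum = (1.484, 1.631) m/s.
Speed = |(1.484, 1.631)| = 2.206 m/s.

2.2 m/s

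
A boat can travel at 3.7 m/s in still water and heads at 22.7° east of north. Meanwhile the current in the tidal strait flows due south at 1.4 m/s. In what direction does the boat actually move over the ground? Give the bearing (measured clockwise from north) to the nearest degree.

Taking east as x and north as y: velocity relative to the water = (1.428, 3.413) m/s; the water relative to ground = (0.000, -1.400) m/s.
Velocity relative to ground = (1.428, 3.413) + (0.000, -1.400) = (1.428, 2.013) m/s.
Bearing = atan2(1.43, 2.01) = 35.34° clockwise from north.

035°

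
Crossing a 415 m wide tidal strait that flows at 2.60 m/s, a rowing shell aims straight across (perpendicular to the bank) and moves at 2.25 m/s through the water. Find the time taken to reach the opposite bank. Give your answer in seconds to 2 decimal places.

184.44 s

The component of the rowing shell's velocity perpendicular to the bank is 2.25 m/s.
The flow acts along the bank and has no component across it.
Time = 415 / 2.250 = 184.444 s.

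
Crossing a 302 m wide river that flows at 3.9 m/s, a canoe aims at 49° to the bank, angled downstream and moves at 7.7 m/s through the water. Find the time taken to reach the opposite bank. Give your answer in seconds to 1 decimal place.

52.0 s

The component of the canoe's velocity perpendicular to the bank is 7.7 × sin 49° = 5.811 m/s.
The flow acts along the bank and has no component across it.
Time = 302 / 5.811 = 51.968 s.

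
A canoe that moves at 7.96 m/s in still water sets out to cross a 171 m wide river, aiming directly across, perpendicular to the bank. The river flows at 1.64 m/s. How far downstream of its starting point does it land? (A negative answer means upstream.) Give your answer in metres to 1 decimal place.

Perpendicular speed = 7.960 m/s; crossing time = 171 / 7.960 = 21.482 s.
Net downstream speed = 1.640 m/s.
Drift = 1.640 × 21.482 = 35.231 m (downstream).

35.2 m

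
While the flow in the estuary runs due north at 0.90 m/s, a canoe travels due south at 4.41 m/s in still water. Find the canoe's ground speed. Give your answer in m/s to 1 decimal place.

Taking east as x and north as y: velocity relative to the water = (0.000, -4.410) m/s; the water relative to ground = (0.000, 0.900) m/s.
Velocity relative to ground = (0.000, -4.410) + (0.000, 0.900) = (0.000, -3.510) m/s.
Speed = |(0.000, -3.510)| = 3.510 m/s.

3.5 m/s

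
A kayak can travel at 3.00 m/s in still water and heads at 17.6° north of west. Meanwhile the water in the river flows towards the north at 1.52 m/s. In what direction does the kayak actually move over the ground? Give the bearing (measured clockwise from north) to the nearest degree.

Taking east as x and north as y: velocity relative to the water = (-2.860, 0.907) m/s; the water relative to ground = (0.000, 1.520) m/s.
Velocity relative to ground = (-2.860, 0.907) + (0.000, 1.520) = (-2.860, 2.427) m/s.
Bearing = atan2(-2.86, 2.43) = 310.32° clockwise from north.

310°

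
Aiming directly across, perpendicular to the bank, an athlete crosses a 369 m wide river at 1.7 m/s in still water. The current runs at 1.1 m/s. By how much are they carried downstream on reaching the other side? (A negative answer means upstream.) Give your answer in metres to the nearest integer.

239 m

Perpendicular speed = 1.700 m/s; crossing time = 369 / 1.700 = 217.059 s.
Net downstream speed = 1.100 m/s.
Drift = 1.100 × 217.059 = 238.765 m (downstream).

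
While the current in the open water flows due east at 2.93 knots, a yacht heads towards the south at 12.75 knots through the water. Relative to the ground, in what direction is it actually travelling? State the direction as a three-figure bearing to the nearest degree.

Taking east as x and north as y: velocity relative to the water = (0.000, -12.750) knots; the water relative to ground = (2.930, 0.000) knots.
Velocity relative to ground = (0.000, -12.750) + (2.930, 0.000) = (2.930, -12.750) knots.
Bearing = atan2(2.93, -12.75) = 167.06° clockwise from north.

167°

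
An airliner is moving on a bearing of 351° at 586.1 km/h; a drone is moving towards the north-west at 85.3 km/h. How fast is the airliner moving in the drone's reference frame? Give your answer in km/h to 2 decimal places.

Taking east as x and north as y: airliner velocity = (-91.686, 578.884) km/h; drone velocity = (-60.316, 60.316) km/h.
Velocity of airliner relative to drone = (-91.686, 578.884) − (-60.316, 60.316) = (-31.370, 518.568) km/h.
Magnitude = |(-31.370, 518.568)| = 519.516 km/h.

519.52 km/h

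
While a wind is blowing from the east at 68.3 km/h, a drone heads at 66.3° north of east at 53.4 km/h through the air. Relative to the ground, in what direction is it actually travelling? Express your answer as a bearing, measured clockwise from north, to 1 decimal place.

316.2°

Taking east as x and north as y: velocity relative to the air = (21.464, 48.896) km/h; the air relative to ground = (-68.300, 0.000) km/h.
Velocity relative to ground = (21.464, 48.896) + (-68.300, 0.000) = (-46.836, 48.896) km/h.
Bearing = atan2(-46.84, 48.90) = 316.23° clockwise from north.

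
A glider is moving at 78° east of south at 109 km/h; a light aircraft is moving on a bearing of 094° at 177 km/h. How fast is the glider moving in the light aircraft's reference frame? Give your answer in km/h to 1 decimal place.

70.7 km/h

Taking east as x and north as y: glider velocity = (106.618, -22.662) km/h; light aircraft velocity = (176.569, -12.347) km/h.
Velocity of glider relative to light aircraft = (106.618, -22.662) − (176.569, -12.347) = (-69.951, -10.315) km/h.
Magnitude = |(-69.951, -10.315)| = 70.707 km/h.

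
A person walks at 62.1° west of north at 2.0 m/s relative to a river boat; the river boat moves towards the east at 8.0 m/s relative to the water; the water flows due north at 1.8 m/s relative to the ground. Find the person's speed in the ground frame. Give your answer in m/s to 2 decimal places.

In east/north components (m/s): person relative to river boat = (-1.768, 0.936); river boat relative to water = (8.000, 0.000); water relative to ground = (0.000, 1.800).
Sum = (6.232, 2.736) m/s.
Speed = |(6.232, 2.736)| = 6.807 m/s.

6.81 m/s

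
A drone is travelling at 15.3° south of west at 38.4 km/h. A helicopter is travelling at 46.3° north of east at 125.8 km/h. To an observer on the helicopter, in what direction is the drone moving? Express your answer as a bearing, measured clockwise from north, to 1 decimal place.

Taking east as x and north as y: drone velocity = (-37.039, -10.133) km/h; helicopter velocity = (86.913, 90.949) km/h.
Velocity of drone relative to helicopter = (-37.039, -10.133) − (86.913, 90.949) = (-123.952, -101.082) km/h.
Bearing = atan2(-123.95, -101.08) = 230.80° clockwise from north.

230.8°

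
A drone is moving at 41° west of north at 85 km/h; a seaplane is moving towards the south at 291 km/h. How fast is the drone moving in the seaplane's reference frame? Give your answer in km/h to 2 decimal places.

Taking east as x and north as y: drone velocity = (-55.765, 64.150) km/h; seaplane velocity = (0.000, -291.000) km/h.
Velocity of drone relative to seaplane = (-55.765, 64.150) − (0.000, -291.000) = (-55.765, 355.150) km/h.
Magnitude = |(-55.765, 355.150)| = 359.502 km/h.

359.50 km/h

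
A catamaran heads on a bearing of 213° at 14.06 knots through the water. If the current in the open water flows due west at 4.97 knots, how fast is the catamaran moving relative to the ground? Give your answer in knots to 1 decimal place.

17.3 knots

Taking east as x and north as y: velocity relative to the water = (-7.658, -11.792) knots; the water relative to ground = (-4.970, 0.000) knots.
Velocity relative to ground = (-7.658, -11.792) + (-4.970, 0.000) = (-12.628, -11.792) knots.
Speed = |(-12.628, -11.792)| = 17.277 knots.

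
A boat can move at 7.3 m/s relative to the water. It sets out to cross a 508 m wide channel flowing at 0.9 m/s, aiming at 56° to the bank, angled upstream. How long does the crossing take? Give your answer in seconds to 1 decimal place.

83.9 s

The component of the boat's velocity perpendicular to the bank is 7.3 × sin 56° = 6.052 m/s.
The current is parallel to the bank, so it does not affect the crossing time.
Time = 508 / 6.052 = 83.940 s.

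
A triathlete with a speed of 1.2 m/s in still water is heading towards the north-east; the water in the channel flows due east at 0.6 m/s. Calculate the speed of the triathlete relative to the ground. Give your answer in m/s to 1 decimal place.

Taking east as x and north as y: velocity relative to the water = (0.849, 0.849) m/s; the water relative to ground = (0.600, 0.000) m/s.
Velocity relative to ground = (0.849, 0.849) + (0.600, 0.000) = (1.449, 0.849) m/s.
Speed = |(1.449, 0.849)| = 1.679 m/s.

1.7 m/s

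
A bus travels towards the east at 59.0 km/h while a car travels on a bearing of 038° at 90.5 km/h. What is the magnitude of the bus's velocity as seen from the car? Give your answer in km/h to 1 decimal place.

71.4 km/h

Taking east as x and north as y: bus velocity = (59.000, 0.000) km/h; car velocity = (55.717, 71.315) km/h.
Velocity of bus relative to car = (59.000, 0.000) − (55.717, 71.315) = (3.283, -71.315) km/h.
Magnitude = |(3.283, -71.315)| = 71.390 km/h.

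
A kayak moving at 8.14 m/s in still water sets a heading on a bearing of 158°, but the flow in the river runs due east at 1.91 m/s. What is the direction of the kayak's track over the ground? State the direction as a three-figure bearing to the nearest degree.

Taking east as x and north as y: velocity relative to the water = (3.049, -7.547) m/s; the water relative to ground = (1.910, 0.000) m/s.
Velocity relative to ground = (3.049, -7.547) + (1.910, 0.000) = (4.959, -7.547) m/s.
Bearing = atan2(4.96, -7.55) = 146.69° clockwise from north.

147°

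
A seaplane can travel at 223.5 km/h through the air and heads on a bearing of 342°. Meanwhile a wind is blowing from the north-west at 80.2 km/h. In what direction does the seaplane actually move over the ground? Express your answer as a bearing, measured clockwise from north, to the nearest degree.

355°

Taking east as x and north as y: velocity relative to the air = (-69.065, 212.561) km/h; the air relative to ground = (56.710, -56.710) km/h.
Velocity relative to ground = (-69.065, 212.561) + (56.710, -56.710) = (-12.355, 155.851) km/h.
Bearing = atan2(-12.36, 155.85) = 355.47° clockwise from north.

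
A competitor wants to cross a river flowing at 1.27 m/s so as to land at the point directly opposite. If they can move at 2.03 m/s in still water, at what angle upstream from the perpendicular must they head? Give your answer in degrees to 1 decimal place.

38.7°

To cancel the current, the upstream component of the competitor's velocity must equal the flow: 2.03 sin θ = 1.27.
sin θ = 1.27 / 2.03 = 0.6256.
θ = arcsin(0.6256) = 38.727°.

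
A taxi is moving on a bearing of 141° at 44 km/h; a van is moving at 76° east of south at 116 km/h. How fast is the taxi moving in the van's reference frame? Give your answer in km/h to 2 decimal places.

85.09 km/h

Taking east as x and north as y: taxi velocity = (27.690, -34.194) km/h; van velocity = (112.554, -28.063) km/h.
Velocity of taxi relative to van = (27.690, -34.194) − (112.554, -28.063) = (-84.864, -6.131) km/h.
Magnitude = |(-84.864, -6.131)| = 85.085 km/h.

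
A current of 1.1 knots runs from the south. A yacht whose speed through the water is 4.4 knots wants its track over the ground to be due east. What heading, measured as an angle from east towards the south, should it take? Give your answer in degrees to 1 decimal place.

14.5°

The current pushes perpendicular to the desired track; the heading must have a component into the current equal to 1.1 knots: 4.4 sin θ = 1.1.
sin θ = 0.2500, so θ = 14.478°.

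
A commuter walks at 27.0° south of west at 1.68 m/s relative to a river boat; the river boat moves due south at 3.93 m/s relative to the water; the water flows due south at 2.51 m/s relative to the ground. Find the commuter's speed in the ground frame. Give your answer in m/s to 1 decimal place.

7.4 m/s

In east/north components (m/s): commuter relative to river boat = (-1.497, -0.763); river boat relative to water = (0.000, -3.930); water relative to ground = (0.000, -2.510).
Sum = (-1.497, -7.203) m/s.
Speed = |(-1.497, -7.203)| = 7.357 m/s.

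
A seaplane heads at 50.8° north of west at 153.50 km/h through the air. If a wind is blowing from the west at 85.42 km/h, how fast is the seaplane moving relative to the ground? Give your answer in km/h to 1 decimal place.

Taking east as x and north as y: velocity relative to the air = (-97.016, 118.954) km/h; the air relative to ground = (85.420, 0.000) km/h.
Velocity relative to ground = (-97.016, 118.954) + (85.420, 0.000) = (-11.596, 118.954) km/h.
Speed = |(-11.596, 118.954)| = 119.518 km/h.

119.5 km/h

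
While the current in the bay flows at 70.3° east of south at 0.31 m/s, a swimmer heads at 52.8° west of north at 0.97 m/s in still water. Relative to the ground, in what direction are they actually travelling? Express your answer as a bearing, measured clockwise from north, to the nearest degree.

Taking east as x and north as y: velocity relative to the water = (-0.773, 0.586) m/s; the water relative to ground = (0.292, -0.104) m/s.
Velocity relative to ground = (-0.773, 0.586) + (0.292, -0.104) = (-0.481, 0.482) m/s.
Bearing = atan2(-0.48, 0.48) = 315.07° clockwise from north.

315°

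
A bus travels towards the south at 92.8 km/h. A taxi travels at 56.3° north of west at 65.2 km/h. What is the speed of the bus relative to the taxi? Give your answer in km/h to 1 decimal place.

151.4 km/h

Taking east as x and north as y: bus velocity = (0.000, -92.800) km/h; taxi velocity = (-36.176, 54.243) km/h.
Velocity of bus relative to taxi = (0.000, -92.800) − (-36.176, 54.243) = (36.176, -147.043) km/h.
Magnitude = |(36.176, -147.043)| = 151.428 km/h.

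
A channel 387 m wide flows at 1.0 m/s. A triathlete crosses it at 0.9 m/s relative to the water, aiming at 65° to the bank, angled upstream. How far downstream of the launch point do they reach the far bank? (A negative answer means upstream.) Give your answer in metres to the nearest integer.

Perpendicular speed = 0.816 m/s; crossing time = 387 / 0.816 = 474.453 s.
Net downstream speed = 0.620 m/s.
Drift = 0.620 × 474.453 = 293.991 m (downstream).

294 m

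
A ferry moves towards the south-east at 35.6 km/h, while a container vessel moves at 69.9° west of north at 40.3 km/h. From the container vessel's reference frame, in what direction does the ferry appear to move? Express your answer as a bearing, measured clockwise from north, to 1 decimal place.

Taking east as x and north as y: ferry velocity = (25.173, -25.173) km/h; container vessel velocity = (-37.845, 13.849) km/h.
Velocity of ferry relative to container vessel = (25.173, -25.173) − (-37.845, 13.849) = (63.018, -39.022) km/h.
Bearing = atan2(63.02, -39.02) = 121.77° clockwise from north.

121.8°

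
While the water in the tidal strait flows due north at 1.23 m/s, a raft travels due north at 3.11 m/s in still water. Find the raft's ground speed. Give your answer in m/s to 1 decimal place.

Taking east as x and north as y: velocity relative to the water = (0.000, 3.110) m/s; the water relative to ground = (0.000, 1.230) m/s.
Velocity relative to ground = (0.000, 3.110) + (0.000, 1.230) = (0.000, 4.340) m/s.
Speed = |(0.000, 4.340)| = 4.340 m/s.

4.3 m/s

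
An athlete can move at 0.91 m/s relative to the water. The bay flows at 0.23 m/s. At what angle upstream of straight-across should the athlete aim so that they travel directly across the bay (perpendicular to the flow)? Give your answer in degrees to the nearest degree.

15°

To cancel the current, the upstream component of the athlete's velocity must equal the flow: 0.91 sin θ = 0.23.
sin θ = 0.23 / 0.91 = 0.2527.
θ = arcsin(0.2527) = 14.640°.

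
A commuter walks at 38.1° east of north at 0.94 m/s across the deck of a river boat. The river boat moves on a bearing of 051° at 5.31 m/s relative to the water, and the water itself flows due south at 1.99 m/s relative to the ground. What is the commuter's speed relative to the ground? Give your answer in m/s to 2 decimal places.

5.15 m/s

In east/north components (m/s): commuter relative to river boat = (0.580, 0.740); river boat relative to water = (4.127, 3.342); water relative to ground = (0.000, -1.990).
Sum = (4.707, 2.091) m/s.
Speed = |(4.707, 2.091)| = 5.150 m/s.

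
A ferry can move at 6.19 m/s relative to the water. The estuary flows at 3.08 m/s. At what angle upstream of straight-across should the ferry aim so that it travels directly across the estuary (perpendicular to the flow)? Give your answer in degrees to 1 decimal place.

29.8°

To cancel the current, the upstream component of the ferry's velocity must equal the flow: 6.19 sin θ = 3.08.
sin θ = 3.08 / 6.19 = 0.4976.
θ = arcsin(0.4976) = 29.840°.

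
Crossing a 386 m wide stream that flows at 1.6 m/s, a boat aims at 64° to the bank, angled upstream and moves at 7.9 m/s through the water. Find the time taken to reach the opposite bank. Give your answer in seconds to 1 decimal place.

54.4 s

The component of the boat's velocity perpendicular to the bank is 7.9 × sin 64° = 7.100 m/s.
Only the cross-stream component determines the crossing time; the current contributes nothing perpendicular to the bank.
Time = 386 / 7.100 = 54.363 s.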